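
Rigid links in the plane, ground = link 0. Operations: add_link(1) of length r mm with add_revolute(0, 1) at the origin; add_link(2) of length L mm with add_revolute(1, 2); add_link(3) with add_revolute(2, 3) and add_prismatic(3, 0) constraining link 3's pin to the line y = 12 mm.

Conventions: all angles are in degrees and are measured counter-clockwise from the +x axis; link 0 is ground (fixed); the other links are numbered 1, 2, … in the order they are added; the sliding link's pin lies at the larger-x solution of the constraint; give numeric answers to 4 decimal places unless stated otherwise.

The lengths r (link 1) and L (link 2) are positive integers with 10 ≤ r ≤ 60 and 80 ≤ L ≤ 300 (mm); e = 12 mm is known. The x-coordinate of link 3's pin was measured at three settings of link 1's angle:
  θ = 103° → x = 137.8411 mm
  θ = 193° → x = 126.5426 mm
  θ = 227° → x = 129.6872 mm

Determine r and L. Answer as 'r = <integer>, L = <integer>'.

constraint per measurement: (x − r cos θ)² + (r sin θ − e)² = L²
subtracting the θ₁ and θ₂ equations cancels the r² and L² terms:
r = (x₁² − x₂²) / (2[(x₁cos θ₁ + e sin θ₁) − (x₂cos θ₂ + e sin θ₂)]) = 14.0000 → r = 14
L² = (x₁ − r cos θ₁)² + (r sin θ₁ − e)² = 19880.9905 → L = 141.0000 → L = 141
check at θ₃=227°: x = 129.6872 (printed 129.6872) ✓

r = 14, L = 141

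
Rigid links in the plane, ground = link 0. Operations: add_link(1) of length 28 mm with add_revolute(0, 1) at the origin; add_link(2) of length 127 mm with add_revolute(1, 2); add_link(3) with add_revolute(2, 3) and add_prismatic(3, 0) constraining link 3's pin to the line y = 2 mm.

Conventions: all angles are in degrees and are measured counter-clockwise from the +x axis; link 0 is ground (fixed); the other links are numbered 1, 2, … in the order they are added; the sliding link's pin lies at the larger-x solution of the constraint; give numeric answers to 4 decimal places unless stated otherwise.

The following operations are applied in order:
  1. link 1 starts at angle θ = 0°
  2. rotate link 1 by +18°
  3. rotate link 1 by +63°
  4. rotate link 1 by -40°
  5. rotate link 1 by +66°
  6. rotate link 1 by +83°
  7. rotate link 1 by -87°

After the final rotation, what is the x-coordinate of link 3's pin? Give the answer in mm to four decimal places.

geometry: r = 28 mm, L = 127 mm, e = 2 mm; θ starts at 0°
rotate link 1 by +18°: θ ← 0° +18° = 18°
rotate link 1 by +63°: θ ← 18° +63° = 81°
rotate link 1 by -40°: θ ← 81° -40° = 41°
rotate link 1 by +66°: θ ← 41° +66° = 107°
rotate link 1 by +83°: θ ← 107° +83° = 190°
rotate link 1 by -87°: θ ← 190° -87° = 103°
crank pin P = (r cos θ, r sin θ) = (-6.298630, 27.282362)
h = r sin θ − e = 27.282362 − 2 = 25.282362
x = r cos θ + √(L² − h²) = -6.298630 + 124.458034 = 118.159404

118.1594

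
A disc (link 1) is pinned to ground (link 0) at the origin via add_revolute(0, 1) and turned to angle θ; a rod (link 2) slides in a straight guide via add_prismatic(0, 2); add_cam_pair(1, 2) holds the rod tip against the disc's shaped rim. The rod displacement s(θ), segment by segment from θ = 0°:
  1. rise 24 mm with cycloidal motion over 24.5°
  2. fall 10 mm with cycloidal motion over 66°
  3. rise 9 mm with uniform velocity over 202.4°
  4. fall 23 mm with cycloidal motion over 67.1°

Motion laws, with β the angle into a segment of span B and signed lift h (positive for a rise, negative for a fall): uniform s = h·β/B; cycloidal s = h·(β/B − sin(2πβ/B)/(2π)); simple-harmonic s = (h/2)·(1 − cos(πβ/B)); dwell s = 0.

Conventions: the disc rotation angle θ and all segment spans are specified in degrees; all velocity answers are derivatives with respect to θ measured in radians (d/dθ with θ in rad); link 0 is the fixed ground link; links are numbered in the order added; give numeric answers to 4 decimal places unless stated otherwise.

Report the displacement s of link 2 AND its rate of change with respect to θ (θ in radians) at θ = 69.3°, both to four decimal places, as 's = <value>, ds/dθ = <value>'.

segment 1 (0° to 24.5°, cycloidal, h = 24) is passed completely: s = 0.0000 + (24) = 24.0000
θ = 69.3° falls in segment 2 (24.5° to 90.5°, cycloidal, h = -10): β = 69.3 − 24.5 = 44.8°, B = 66°; Δs = -10·(0.6788 − sin(2π·0.6788)/(2π)) = -8.2228; s = 24.0000 − 8.2228 = 15.7772
velocity in seg [24.5°–90.5°] (cycloidal), θ in radians: β = 44.8° = 0.7819 rad, B = 66° = 1.1519 rad; ds/dθ = (h/B)(1 − cos(2πβ/B)) = ((-10)/1.1519)(1 − cos(2π·0.6788)) = -12.437160 mm/rad

s = 15.7772, ds/dθ = -12.4372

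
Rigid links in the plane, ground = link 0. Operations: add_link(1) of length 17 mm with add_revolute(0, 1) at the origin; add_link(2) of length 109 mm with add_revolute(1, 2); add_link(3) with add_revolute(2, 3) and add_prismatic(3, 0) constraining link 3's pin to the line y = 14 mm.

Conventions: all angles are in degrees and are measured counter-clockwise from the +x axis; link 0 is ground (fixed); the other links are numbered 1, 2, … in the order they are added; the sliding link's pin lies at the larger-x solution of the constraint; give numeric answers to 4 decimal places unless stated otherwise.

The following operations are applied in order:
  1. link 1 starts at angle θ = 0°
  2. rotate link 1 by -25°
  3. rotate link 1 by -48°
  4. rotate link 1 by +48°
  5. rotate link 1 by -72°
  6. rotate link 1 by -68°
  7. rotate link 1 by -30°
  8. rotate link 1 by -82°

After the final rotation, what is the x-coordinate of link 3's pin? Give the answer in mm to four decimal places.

geometry: r = 17 mm, L = 109 mm, e = 14 mm; θ starts at 0°
rotate link 1 by -25°: θ ← 0° -25° = -25°
rotate link 1 by -48°: θ ← -25° -48° = -73°
rotate link 1 by +48°: θ ← -73° +48° = -25°
rotate link 1 by -72°: θ ← -25° -72° = -97°
rotate link 1 by -68°: θ ← -97° -68° = -165°
rotate link 1 by -30°: θ ← -165° -30° = -195°
rotate link 1 by -82°: θ ← -195° -82° = -277°
crank pin P = (r cos θ, r sin θ) = (2.071779, 16.873285)
h = r sin θ − e = 16.873285 − 14 = 2.873285
x = r cos θ + √(L² − h²) = 2.071779 + 108.962123 = 111.033902

111.0339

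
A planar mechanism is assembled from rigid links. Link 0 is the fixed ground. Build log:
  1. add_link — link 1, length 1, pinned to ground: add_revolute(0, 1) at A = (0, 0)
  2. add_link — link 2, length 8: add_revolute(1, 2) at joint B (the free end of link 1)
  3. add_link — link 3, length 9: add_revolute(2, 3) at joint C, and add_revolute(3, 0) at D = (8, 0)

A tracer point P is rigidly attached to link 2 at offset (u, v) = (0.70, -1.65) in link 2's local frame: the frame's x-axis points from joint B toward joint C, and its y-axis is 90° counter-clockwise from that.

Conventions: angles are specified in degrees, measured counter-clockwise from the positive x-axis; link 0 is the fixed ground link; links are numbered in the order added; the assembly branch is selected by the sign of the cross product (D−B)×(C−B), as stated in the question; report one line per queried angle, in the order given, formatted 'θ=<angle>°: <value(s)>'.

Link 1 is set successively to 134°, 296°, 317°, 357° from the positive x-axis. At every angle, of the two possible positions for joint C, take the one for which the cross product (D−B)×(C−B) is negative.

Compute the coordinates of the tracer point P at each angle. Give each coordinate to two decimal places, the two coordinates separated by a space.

A=(0,0), D=(8.00,0)
θ=134°: B = A + 1.00·(cos134°, sin134°) = (-0.6947, 0.7193)
θ=134°: |BD| = 8.7244
θ=134°: circle(B,8.00) ∩ circle(D,9.00): a=3.3879, h=7.2472
θ=134°:   candidates: C₊=(3.2793,7.6625) cross=63.227; C₋=(2.0842,-6.7825) cross=-63.227
θ=134°:   branch - wants cross < 0 → take C=(2.0842,-6.7825) (cross=-63.227)
θ=134°: ex = (C−B)/|BC| = (0.3474,-0.9377); ey = (0.9377,0.3474)
θ=134°: P = B + 0.70·ex + -1.65·ey = (-1.9988,-0.5102)
θ=296°: B = A + 1.00·(cos296°, sin296°) = (0.4384, -0.8988)
θ=296°: |BD| = 7.6149
θ=296°: circle(B,8.00) ∩ circle(D,9.00): a=2.6912, h=7.5338
θ=296°:   candidates: C₊=(2.2215,6.8999) cross=57.368; C₋=(4.0000,-8.0622) cross=-57.368
θ=296°:   branch - wants cross < 0 → take C=(4.0000,-8.0622) (cross=-57.368)
θ=296°: ex = (C−B)/|BC| = (0.4452,-0.8954); ey = (0.8954,0.4452)
θ=296°: P = B + 0.70·ex + -1.65·ey = (-0.7275,-2.2602)
θ=317°: B = A + 1.00·(cos317°, sin317°) = (0.7314, -0.6820)
θ=317°: |BD| = 7.3006
θ=317°: circle(B,8.00) ∩ circle(D,9.00): a=2.4860, h=7.6039
θ=317°:   candidates: C₊=(2.4961,7.1209) cross=55.513; C₋=(3.9168,-8.0204) cross=-55.513
θ=317°:   branch - wants cross < 0 → take C=(3.9168,-8.0204) (cross=-55.513)
θ=317°: ex = (C−B)/|BC| = (0.3982,-0.9173); ey = (0.9173,0.3982)
θ=317°: P = B + 0.70·ex + -1.65·ey = (-0.5035,-1.9811)
θ=357°: B = A + 1.00·(cos357°, sin357°) = (0.9986, -0.0523)
θ=357°: |BD| = 7.0016
θ=357°: circle(B,8.00) ∩ circle(D,9.00): a=2.2868, h=7.6662
θ=357°:   candidates: C₊=(3.2280,7.6307) cross=53.675; C₋=(3.3426,-7.7012) cross=-53.675
θ=357°:   branch - wants cross < 0 → take C=(3.3426,-7.7012) (cross=-53.675)
θ=357°: ex = (C−B)/|BC| = (0.2930,-0.9561); ey = (0.9561,0.2930)
θ=357°: P = B + 0.70·ex + -1.65·ey = (-0.3739,-1.2051)

θ=134°: -2.00 -0.51
θ=296°: -0.73 -2.26
θ=317°: -0.50 -1.98
θ=357°: -0.37 -1.21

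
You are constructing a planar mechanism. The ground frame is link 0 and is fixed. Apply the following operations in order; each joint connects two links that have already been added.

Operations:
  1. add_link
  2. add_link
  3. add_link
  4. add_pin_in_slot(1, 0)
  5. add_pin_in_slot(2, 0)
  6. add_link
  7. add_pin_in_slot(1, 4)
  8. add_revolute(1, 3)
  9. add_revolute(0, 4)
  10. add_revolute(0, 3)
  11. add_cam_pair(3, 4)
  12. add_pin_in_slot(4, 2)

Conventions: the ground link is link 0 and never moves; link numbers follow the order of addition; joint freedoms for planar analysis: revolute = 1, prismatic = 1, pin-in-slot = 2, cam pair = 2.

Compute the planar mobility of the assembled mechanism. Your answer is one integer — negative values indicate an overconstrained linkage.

link 0 = ground. State L|J1|J2 = 1|0|0
+link1  2|0|0
+link2  3|0|0
+link3  4|0|0
PS(1,0) f=2→J2  4|0|1
PS(2,0) f=2→J2  4|0|2
+link4  5|0|2
PS(1,4) f=2→J2  5|0|3
R(1,3) f=1→J1  5|1|3
R(0,4) f=1→J1  5|2|3
R(0,3) f=1→J1  5|3|3
C(3,4) f=2→J2  5|3|4
PS(4,2) f=2→J2  5|3|5
M = 3(5−1)−2·3−5 = 12−6−5 = 1

M = 1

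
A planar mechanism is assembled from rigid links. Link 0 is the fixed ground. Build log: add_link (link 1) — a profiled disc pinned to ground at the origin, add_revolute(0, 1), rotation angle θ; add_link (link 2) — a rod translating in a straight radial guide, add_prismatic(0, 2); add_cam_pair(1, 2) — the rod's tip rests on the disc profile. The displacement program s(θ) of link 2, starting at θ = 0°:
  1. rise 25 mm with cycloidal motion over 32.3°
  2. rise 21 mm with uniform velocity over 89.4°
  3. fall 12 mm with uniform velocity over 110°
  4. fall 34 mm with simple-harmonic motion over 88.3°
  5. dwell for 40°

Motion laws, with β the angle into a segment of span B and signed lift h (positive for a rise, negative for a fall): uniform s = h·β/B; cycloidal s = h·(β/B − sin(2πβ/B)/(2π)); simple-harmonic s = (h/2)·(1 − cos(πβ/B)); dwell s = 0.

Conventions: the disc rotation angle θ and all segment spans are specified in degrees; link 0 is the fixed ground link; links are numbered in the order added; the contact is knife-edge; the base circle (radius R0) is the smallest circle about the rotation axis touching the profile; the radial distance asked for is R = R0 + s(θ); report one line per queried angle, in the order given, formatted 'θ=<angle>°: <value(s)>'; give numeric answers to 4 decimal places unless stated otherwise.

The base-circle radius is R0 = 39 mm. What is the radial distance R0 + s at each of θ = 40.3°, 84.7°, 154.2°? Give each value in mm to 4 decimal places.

seg 1 [0°–32.3°] cycloidal, h=25: full span → s += 25 → s = 25.0000
seg 2 [32.3°–121.7°] uniform, h=21: θ=40.3° here. β=8, B=89.4. 21·8/89.4 = 1.8792 → s = 26.8792
seg 2 [32.3°–121.7°] uniform, h=21: θ=84.7° here. β=52.4, B=89.4. 21·52.4/89.4 = 12.3087 → s = 37.3087
seg 2 [32.3°–121.7°] uniform, h=21: full span → s += 21 → s = 46.0000
seg 3 [121.7°–231.7°] uniform, h=-12: θ=154.2° here. β=32.5, B=110. -12·32.5/110 = -3.5455 → s = 42.4545
θ=40.3°: R = R0 + s = 39 + 26.8792 = 65.8792
θ=84.7°: R = R0 + s = 39 + 37.3087 = 76.3087
θ=154.2°: R = R0 + s = 39 + 42.4545 = 81.4545

θ=40.3°: 65.8792
θ=84.7°: 76.3087
θ=154.2°: 81.4545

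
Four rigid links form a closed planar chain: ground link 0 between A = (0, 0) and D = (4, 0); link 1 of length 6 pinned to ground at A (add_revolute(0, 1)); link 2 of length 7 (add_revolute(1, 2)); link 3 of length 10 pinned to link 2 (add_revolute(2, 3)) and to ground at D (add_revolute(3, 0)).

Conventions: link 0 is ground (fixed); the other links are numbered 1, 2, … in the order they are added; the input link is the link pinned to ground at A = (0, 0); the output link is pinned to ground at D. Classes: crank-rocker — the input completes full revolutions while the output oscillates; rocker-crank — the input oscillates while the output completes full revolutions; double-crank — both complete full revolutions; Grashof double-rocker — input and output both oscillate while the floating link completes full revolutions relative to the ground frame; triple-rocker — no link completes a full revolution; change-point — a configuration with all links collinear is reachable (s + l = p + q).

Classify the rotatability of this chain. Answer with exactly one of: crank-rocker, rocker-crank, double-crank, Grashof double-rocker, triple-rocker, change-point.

lengths: ground=4, input=6, coupler=7, output=10
sorted: s=4 (shortest), l=10 (longest), p+q=13
s + l = 14 vs p + q = 13
s + l > p + q → non-Grashof → no link fully rotates → triple-rocker

triple-rocker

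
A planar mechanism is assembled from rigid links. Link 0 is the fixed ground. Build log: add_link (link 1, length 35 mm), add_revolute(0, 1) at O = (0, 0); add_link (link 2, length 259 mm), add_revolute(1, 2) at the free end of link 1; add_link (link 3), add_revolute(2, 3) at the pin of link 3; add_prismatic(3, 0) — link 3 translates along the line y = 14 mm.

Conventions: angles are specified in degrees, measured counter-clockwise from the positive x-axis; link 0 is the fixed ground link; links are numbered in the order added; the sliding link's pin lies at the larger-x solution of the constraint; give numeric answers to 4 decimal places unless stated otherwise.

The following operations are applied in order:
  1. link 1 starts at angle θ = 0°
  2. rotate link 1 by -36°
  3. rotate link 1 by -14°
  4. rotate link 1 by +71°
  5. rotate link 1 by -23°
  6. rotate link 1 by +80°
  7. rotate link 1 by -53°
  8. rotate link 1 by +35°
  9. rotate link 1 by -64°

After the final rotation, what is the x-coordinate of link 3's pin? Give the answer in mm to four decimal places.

geometry: r = 35 mm, L = 259 mm, e = 14 mm; θ starts at 0°
rotate link 1 by -36°: θ ← 0° -36° = -36°
rotate link 1 by -14°: θ ← -36° -14° = -50°
rotate link 1 by +71°: θ ← -50° +71° = 21°
rotate link 1 by -23°: θ ← 21° -23° = -2°
rotate link 1 by +80°: θ ← -2° +80° = 78°
rotate link 1 by -53°: θ ← 78° -53° = 25°
rotate link 1 by +35°: θ ← 25° +35° = 60°
rotate link 1 by -64°: θ ← 60° -64° = -4°
crank pin P = (r cos θ, r sin θ) = (34.914742, -2.441477)
h = r sin θ − e = -2.441477 − 14 = -16.441477
x = r cos θ + √(L² − h²) = 34.914742 + 258.477616 = 293.392358

293.3924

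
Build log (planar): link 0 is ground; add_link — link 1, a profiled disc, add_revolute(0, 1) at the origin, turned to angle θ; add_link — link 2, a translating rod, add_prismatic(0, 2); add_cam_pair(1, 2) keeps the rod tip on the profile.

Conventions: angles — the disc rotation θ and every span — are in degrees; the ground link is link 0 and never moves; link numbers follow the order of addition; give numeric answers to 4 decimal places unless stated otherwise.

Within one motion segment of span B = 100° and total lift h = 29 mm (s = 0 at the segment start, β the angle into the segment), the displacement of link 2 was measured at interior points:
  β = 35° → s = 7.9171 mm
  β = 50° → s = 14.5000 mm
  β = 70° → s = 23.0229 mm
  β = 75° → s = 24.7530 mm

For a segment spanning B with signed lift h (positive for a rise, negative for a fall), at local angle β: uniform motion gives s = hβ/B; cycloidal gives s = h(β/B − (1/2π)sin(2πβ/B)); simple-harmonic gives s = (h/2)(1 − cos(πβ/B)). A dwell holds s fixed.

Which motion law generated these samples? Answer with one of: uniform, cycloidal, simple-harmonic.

candidates at β/B = r: uniform s = h·r (linear in β); cycloidal s = h·(r − sin(2πr)/(2π)); simple-harmonic s = (h/2)(1 − cos(πr))
β=35°: printed 7.9171 | uniform 10.1500, cycloidal 6.4160, simple-harmonic 7.9171
β=50°: printed 14.5000 | uniform 14.5000, cycloidal 14.5000, simple-harmonic 14.5000
β=70°: printed 23.0229 | uniform 20.3000, cycloidal 24.6896, simple-harmonic 23.0229
β=75°: printed 24.7530 | uniform 21.7500, cycloidal 26.3655, simple-harmonic 24.7530
only one law matches every sample → simple-harmonic

simple-harmonic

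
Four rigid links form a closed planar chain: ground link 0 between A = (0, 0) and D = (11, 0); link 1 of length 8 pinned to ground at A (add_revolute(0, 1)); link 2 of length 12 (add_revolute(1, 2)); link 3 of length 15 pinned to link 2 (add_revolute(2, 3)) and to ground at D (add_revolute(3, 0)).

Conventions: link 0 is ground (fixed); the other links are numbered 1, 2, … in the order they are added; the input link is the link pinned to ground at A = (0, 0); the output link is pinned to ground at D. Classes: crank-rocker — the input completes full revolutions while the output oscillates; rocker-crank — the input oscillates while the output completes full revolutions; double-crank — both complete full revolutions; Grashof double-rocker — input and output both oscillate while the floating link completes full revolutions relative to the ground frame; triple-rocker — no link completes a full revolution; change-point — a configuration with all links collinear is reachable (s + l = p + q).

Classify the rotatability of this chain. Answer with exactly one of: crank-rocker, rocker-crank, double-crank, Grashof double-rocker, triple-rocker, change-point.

lengths: ground=11, input=8, coupler=12, output=15
sorted: s=8 (shortest), l=15 (longest), p+q=23
s + l = 23 vs p + q = 23
s + l = p + q → change-point (collinear configuration reachable)

change-point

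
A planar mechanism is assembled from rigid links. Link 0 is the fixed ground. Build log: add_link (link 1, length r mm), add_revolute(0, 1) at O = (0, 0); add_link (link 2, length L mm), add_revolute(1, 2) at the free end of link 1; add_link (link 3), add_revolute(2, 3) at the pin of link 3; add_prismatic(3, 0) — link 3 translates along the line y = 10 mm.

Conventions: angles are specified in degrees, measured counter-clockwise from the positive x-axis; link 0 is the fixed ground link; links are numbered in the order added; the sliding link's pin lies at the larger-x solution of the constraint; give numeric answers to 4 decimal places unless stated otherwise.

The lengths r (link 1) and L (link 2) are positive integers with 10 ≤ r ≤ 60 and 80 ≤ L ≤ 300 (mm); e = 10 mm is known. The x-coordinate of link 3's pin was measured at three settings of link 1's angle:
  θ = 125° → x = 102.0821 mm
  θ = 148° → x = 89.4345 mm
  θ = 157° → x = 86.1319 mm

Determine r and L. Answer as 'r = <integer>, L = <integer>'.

constraint per measurement: (x − r cos θ)² + (r sin θ − e)² = L²
subtracting the θ₁ and θ₂ equations cancels the r² and L² terms:
r = (x₁² − x₂²) / (2[(x₁cos θ₁ + e sin θ₁) − (x₂cos θ₂ + e sin θ₂)]) = 60.0000 → r = 60
L² = (x₁ − r cos θ₁)² + (r sin θ₁ − e)² = 20163.9991 → L = 142.0000 → L = 142
check at θ₃=157°: x = 86.1319 (printed 86.1319) ✓

r = 60, L = 142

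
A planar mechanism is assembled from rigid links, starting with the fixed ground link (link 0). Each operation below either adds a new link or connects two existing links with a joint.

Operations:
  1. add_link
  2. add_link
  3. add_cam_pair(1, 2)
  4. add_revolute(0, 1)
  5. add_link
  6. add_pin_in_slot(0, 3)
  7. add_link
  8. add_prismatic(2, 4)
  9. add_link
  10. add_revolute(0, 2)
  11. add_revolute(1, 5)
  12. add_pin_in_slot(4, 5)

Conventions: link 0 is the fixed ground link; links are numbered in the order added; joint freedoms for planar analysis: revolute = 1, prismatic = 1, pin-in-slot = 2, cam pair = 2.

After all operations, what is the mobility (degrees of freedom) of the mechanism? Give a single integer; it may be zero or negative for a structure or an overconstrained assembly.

L=1 J1=0 J2=0
add link → L=2 J1=0 J2=0
add link → L=3 J1=0 J2=0
C@1,2 dof=2 J2 → L=3 J1=0 J2=1
R@0,1 dof=1 J1 → L=3 J1=1 J2=1
add link → L=4 J1=1 J2=1
PS@0,3 dof=2 J2 → L=4 J1=1 J2=2
add link → L=5 J1=1 J2=2
P@2,4 dof=1 J1 → L=5 J1=2 J2=2
add link → L=6 J1=2 J2=2
R@0,2 dof=1 J1 → L=6 J1=3 J2=2
R@1,5 dof=1 J1 → L=6 J1=4 J2=2
PS@4,5 dof=2 J2 → L=6 J1=4 J2=3
M=3(L−1)−2J1−J2=3·5−2·4−3=4

M = 4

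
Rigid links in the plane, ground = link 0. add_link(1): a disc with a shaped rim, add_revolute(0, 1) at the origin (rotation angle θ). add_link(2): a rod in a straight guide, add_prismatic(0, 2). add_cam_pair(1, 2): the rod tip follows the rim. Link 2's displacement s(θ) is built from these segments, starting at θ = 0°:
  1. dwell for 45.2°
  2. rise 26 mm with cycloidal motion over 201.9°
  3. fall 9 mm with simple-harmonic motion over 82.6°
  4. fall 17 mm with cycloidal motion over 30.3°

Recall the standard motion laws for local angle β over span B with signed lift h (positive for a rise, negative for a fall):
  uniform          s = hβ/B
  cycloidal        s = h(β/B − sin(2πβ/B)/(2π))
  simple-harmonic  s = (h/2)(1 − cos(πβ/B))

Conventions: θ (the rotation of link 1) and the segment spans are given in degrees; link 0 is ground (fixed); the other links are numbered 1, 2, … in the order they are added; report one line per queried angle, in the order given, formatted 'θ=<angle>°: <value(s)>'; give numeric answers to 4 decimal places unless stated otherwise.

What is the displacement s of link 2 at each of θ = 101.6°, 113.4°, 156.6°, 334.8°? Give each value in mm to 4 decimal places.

segment 1 (0° to 45.2°, dwell): s unchanged at 0.0000
θ = 101.6° falls in segment 2 (45.2° to 247.1°, cycloidal, h = 26): β = 101.6 − 45.2 = 56.4°, B = 201.9°; Δs = 26·(0.2793 − sin(2π·0.2793)/(2π)) = 3.1951; s = 0.0000 + 3.1951 = 3.1951
θ = 113.4° falls in segment 2 (45.2° to 247.1°, cycloidal, h = 26): β = 113.4 − 45.2 = 68.2°, B = 201.9°; Δs = 26·(0.3378 − sin(2π·0.3378)/(2π)) = 5.2583; s = 0.0000 + 5.2583 = 5.2583
θ = 156.6° falls in segment 2 (45.2° to 247.1°, cycloidal, h = 26): β = 156.6 − 45.2 = 111.4°, B = 201.9°; Δs = 26·(0.5518 − sin(2π·0.5518)/(2π)) = 15.6678; s = 0.0000 + 15.6678 = 15.6678
segment 2 (45.2° to 247.1°, cycloidal, h = 26) is passed completely: s = 0.0000 + (26) = 26.0000
segment 3 (247.1° to 329.7°, simple-harmonic, h = -9) is passed completely: s = 26.0000 + (-9) = 17.0000
θ = 334.8° falls in segment 4 (329.7° to 360°, cycloidal, h = -17): β = 334.8 − 329.7 = 5.1°, B = 30.3°; Δs = -17·(0.1683 − sin(2π·0.1683)/(2π)) = -0.5043; s = 17.0000 − 0.5043 = 16.4957

θ=101.6°: 3.1951
θ=113.4°: 5.2583
θ=156.6°: 15.6678
θ=334.8°: 16.4957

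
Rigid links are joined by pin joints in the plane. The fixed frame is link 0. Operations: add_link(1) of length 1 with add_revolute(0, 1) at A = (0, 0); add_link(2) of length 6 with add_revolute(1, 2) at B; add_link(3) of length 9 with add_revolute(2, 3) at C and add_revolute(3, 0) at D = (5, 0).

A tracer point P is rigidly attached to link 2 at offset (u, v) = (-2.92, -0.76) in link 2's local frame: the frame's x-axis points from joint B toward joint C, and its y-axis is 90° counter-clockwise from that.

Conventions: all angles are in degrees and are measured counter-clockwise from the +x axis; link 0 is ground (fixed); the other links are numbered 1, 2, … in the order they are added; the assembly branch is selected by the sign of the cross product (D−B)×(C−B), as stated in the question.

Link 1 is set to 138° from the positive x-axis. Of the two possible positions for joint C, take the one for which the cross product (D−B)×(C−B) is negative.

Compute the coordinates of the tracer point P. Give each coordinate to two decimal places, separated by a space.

A=(0,0), D=(5.00,0)
B = A + 1.00·(cos138°, sin138°) = (-0.7431, 0.6691)
|BD| = 5.7820
circle(B,6.00) ∩ circle(D,9.00): a=-1.0004, h=5.9160
  candidates: C₊=(-1.0522,6.6612) cross=34.206; C₋=(-2.4215,-5.0914) cross=-34.206
  branch - wants cross < 0 → take C=(-2.4215,-5.0914) (cross=-34.206)
ex = (C−B)/|BC| = (-0.2797,-0.9601); ey = (0.9601,-0.2797)
P = B + -2.92·ex + -0.76·ey = (-0.6560,3.6852)

-0.66 3.69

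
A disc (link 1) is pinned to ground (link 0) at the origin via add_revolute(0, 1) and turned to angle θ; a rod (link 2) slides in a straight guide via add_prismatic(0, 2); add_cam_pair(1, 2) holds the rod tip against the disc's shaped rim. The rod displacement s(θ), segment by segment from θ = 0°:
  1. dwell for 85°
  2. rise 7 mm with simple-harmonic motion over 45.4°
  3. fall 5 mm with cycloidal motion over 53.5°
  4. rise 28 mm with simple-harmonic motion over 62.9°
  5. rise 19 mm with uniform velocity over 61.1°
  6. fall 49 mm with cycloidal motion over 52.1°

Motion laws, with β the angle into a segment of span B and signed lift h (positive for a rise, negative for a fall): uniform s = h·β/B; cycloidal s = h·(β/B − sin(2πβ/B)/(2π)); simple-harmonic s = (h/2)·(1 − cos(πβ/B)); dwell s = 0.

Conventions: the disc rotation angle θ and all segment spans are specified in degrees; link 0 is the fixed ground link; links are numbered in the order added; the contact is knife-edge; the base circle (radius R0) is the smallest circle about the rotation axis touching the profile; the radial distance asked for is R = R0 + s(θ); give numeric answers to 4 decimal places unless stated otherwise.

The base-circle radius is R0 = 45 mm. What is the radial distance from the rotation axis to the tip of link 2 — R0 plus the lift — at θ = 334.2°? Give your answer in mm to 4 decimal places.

segment 1 (0° to 85°, dwell): s unchanged at 0.0000
segment 2 (85° to 130.4°, simple-harmonic, h = 7) is passed completely: s = 0.0000 + (7) = 7.0000
segment 3 (130.4° to 183.9°, cycloidal, h = -5) is passed completely: s = 7.0000 + (-5) = 2.0000
segment 4 (183.9° to 246.8°, simple-harmonic, h = 28) is passed completely: s = 2.0000 + (28) = 30.0000
segment 5 (246.8° to 307.9°, uniform, h = 19) is passed completely: s = 30.0000 + (19) = 49.0000
θ = 334.2° falls in segment 6 (307.9° to 360°, cycloidal, h = -49): β = 334.2 − 307.9 = 26.3°, B = 52.1°; Δs = -49·(0.5048 − sin(2π·0.5048)/(2π)) = -24.9702; s = 49.0000 − 24.9702 = 24.0298
R = R0 + s = 45 + 24.0298 = 69.0298

69.0298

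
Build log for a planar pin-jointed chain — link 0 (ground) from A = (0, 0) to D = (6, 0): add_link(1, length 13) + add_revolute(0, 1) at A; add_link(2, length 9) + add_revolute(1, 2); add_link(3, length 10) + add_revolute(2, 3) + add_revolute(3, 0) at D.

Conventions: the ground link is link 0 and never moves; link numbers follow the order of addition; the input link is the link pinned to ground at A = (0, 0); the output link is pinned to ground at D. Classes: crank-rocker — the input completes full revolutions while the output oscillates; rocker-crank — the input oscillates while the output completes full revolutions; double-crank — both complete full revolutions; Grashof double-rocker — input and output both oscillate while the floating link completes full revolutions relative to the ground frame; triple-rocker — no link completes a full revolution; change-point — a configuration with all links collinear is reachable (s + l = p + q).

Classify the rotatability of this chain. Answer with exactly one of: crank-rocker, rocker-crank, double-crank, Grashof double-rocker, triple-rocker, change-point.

lengths: ground=6, input=13, coupler=9, output=10
sorted: s=6 (shortest), l=13 (longest), p+q=19
s + l = 19 vs p + q = 19
s + l = p + q → change-point (collinear configuration reachable)

change-point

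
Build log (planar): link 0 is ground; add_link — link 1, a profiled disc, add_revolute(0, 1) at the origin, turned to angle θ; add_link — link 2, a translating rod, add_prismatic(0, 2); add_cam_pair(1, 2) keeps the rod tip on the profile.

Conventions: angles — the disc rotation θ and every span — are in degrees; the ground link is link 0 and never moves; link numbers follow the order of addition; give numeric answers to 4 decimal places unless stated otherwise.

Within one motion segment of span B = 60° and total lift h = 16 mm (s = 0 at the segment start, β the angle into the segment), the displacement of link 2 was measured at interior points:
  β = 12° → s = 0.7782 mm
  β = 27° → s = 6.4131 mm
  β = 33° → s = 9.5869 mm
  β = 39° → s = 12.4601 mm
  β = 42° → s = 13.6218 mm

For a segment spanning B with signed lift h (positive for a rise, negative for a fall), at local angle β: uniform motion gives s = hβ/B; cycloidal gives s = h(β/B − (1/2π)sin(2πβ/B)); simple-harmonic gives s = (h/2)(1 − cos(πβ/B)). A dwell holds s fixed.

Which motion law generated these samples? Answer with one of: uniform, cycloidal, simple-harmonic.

candidates at β/B = r: uniform s = h·r (linear in β); cycloidal s = h·(r − sin(2πr)/(2π)); simple-harmonic s = (h/2)(1 − cos(πr))
β=12°: printed 0.7782 | uniform 3.2000, cycloidal 0.7782, simple-harmonic 1.5279
β=27°: printed 6.4131 | uniform 7.2000, cycloidal 6.4131, simple-harmonic 6.7485
β=33°: printed 9.5869 | uniform 8.8000, cycloidal 9.5869, simple-harmonic 9.2515
β=39°: printed 12.4601 | uniform 10.4000, cycloidal 12.4601, simple-harmonic 11.6319
β=42°: printed 13.6218 | uniform 11.2000, cycloidal 13.6218, simple-harmonic 12.7023
only one law matches every sample → cycloidal

cycloidal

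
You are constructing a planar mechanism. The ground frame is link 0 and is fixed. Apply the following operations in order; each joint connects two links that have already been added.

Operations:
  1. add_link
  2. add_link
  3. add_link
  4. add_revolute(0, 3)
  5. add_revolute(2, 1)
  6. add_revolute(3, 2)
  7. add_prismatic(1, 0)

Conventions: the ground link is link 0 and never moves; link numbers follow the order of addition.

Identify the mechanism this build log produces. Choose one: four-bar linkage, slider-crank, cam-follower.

links: 4 (incl. ground); joints: 3 revolute, 1 prismatic, 0 higher (cam) pair, forming one closed loop
4 links, 3 revolutes + 1 prismatic in one loop → slider-crank

slider-crank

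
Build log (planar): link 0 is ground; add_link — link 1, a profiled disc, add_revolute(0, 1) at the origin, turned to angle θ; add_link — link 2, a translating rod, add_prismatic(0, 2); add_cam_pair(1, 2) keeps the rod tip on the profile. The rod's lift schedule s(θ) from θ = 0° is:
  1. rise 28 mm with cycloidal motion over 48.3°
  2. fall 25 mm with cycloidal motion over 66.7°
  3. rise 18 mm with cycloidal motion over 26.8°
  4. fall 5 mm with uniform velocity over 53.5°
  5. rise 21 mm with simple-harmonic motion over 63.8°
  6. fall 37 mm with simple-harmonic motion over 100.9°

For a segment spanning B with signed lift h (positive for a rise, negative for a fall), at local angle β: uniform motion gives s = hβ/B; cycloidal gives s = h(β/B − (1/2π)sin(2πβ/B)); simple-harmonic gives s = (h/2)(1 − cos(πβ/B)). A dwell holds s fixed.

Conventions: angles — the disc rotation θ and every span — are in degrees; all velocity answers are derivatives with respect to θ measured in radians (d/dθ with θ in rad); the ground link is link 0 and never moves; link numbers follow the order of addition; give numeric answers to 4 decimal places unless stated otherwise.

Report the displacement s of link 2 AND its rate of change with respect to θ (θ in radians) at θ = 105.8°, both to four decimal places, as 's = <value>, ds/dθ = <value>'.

seg 1 [0°–48.3°] cycloidal, h=28: full span → s += 28 → s = 28.0000
seg 2 [48.3°–115°] cycloidal, h=-25: θ=105.8° here. β=57.5, B=66.7. -25·(0.8621 − sin(2π·0.8621)/(2π)) = -24.5843 → s = 3.4157
velocity in seg [48.3°–115°] (cycloidal), θ in radians: β = 57.5° = 1.0036 rad, B = 66.7° = 1.1641 rad; ds/dθ = (h/B)(1 − cos(2πβ/B)) = ((-25)/1.1641)(1 − cos(2π·0.8621)) = -7.572443 mm/rad

s = 3.4157, ds/dθ = -7.5724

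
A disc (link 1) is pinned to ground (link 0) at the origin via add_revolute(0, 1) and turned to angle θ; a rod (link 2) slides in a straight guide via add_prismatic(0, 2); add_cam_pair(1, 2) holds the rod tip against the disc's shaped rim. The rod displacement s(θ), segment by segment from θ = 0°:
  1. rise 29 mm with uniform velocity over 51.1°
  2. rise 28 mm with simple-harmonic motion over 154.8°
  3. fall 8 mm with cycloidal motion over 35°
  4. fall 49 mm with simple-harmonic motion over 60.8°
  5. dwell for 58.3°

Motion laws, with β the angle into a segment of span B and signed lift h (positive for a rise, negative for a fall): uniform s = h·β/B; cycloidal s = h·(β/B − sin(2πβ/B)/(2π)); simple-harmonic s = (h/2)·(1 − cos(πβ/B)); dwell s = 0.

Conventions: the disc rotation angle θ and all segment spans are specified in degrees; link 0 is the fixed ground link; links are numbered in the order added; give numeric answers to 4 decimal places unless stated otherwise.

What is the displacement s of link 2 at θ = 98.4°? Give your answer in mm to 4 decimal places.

segment 1 (0° to 51.1°, uniform, h = 29) is passed completely: s = 0.0000 + (29) = 29.0000
θ = 98.4° falls in segment 2 (51.1° to 205.9°, simple-harmonic, h = 28): β = 98.4 − 51.1 = 47.3°, B = 154.8°; Δs = 28/2·(1 − cos(π·0.3056)) = 5.9699; s = 29.0000 + 5.9699 = 34.9699

34.9699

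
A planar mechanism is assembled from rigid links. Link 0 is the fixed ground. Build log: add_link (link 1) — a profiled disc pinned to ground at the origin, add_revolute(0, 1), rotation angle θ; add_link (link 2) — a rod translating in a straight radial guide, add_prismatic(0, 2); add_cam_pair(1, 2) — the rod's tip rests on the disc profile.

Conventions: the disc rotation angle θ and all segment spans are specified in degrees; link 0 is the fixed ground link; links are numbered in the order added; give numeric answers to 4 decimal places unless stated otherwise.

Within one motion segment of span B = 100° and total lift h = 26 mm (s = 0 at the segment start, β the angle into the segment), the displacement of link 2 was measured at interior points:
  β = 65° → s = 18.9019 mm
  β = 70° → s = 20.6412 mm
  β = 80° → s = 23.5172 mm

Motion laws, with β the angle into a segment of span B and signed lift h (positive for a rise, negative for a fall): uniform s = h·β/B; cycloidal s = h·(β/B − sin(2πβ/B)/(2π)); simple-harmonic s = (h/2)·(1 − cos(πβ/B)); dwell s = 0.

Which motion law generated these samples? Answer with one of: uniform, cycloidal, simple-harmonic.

candidates at β/B = r: uniform s = h·r (linear in β); cycloidal s = h·(r − sin(2πr)/(2π)); simple-harmonic s = (h/2)(1 − cos(πr))
β=65°: printed 18.9019 | uniform 16.9000, cycloidal 20.2477, simple-harmonic 18.9019
β=70°: printed 20.6412 | uniform 18.2000, cycloidal 22.1355, simple-harmonic 20.6412
β=80°: printed 23.5172 | uniform 20.8000, cycloidal 24.7355, simple-harmonic 23.5172
only one law matches every sample → simple-harmonic

simple-harmonic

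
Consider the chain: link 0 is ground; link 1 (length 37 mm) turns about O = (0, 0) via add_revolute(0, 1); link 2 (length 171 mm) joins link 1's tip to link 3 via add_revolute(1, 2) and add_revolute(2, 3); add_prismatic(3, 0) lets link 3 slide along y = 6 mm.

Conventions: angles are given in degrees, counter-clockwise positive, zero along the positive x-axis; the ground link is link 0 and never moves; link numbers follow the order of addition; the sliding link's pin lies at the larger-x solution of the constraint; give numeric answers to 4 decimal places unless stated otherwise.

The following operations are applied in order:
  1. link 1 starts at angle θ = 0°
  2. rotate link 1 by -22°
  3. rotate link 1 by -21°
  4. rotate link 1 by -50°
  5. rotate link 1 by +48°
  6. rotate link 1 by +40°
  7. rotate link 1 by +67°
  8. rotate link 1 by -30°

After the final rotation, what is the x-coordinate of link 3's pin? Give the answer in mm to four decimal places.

geometry: r = 37 mm, L = 171 mm, e = 6 mm; θ starts at 0°
rotate link 1 by -22°: θ ← 0° -22° = -22°
rotate link 1 by -21°: θ ← -22° -21° = -43°
rotate link 1 by -50°: θ ← -43° -50° = -93°
rotate link 1 by +48°: θ ← -93° +48° = -45°
rotate link 1 by +40°: θ ← -45° +40° = -5°
rotate link 1 by +67°: θ ← -5° +67° = 62°
rotate link 1 by -30°: θ ← 62° -30° = 32°
crank pin P = (r cos θ, r sin θ) = (31.377780, 19.607013)
h = r sin θ − e = 19.607013 − 6 = 13.607013
x = r cos θ + √(L² − h²) = 31.377780 + 170.457764 = 201.835543

201.8355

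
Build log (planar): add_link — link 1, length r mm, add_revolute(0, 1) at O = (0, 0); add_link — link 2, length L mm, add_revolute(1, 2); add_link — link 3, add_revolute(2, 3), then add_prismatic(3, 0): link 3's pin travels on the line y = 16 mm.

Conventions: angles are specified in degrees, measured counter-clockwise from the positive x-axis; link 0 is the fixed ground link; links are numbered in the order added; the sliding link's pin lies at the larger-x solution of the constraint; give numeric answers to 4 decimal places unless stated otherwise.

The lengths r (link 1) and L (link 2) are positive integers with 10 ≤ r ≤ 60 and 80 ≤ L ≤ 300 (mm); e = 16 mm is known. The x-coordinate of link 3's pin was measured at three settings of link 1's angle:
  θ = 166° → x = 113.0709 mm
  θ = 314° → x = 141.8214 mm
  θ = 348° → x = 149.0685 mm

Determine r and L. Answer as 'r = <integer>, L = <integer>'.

constraint per measurement: (x − r cos θ)² + (r sin θ − e)² = L²
subtracting the θ₁ and θ₂ equations cancels the r² and L² terms:
r = (x₁² − x₂²) / (2[(x₁cos θ₁ + e sin θ₁) − (x₂cos θ₂ + e sin θ₂)]) = 19.0000 → r = 19
L² = (x₁ − r cos θ₁)² + (r sin θ₁ − e)² = 17424.0039 → L = 132.0000 → L = 132
check at θ₃=348°: x = 149.0685 (printed 149.0685) ✓

r = 19, L = 132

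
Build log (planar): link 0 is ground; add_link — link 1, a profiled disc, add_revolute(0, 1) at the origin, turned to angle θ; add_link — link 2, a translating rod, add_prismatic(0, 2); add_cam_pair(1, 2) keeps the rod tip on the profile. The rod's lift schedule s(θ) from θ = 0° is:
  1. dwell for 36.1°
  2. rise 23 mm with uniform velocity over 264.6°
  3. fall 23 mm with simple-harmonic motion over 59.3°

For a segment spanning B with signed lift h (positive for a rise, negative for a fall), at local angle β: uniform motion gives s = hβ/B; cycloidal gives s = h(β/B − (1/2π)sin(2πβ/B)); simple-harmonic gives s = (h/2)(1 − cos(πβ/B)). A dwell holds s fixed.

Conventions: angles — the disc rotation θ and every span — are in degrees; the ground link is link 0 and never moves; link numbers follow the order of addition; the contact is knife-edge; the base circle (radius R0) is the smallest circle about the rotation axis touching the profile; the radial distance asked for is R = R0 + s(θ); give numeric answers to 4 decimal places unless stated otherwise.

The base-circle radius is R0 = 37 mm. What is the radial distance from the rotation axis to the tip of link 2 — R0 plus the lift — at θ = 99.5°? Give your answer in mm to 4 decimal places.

seg 1 [0°–36.1°] dwell: s stays 0.0000
seg 2 [36.1°–300.7°] uniform, h=23: θ=99.5° here. β=63.4, B=264.6. 23·63.4/264.6 = 5.5110 → s = 5.5110
R = R0 + s = 37 + 5.5110 = 42.5110

42.5110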